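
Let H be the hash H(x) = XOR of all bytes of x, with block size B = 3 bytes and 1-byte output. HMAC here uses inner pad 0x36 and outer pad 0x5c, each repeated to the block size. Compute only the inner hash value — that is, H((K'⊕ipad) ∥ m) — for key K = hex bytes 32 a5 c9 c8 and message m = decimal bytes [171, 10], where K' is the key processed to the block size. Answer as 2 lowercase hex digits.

Key hex bytes 32 a5 c9 c8 is 4 bytes > B = 3, so hash it first: H(key) = 96, then zero-pad to 3 bytes: K' = 96 00 00.
K' ⊕ ipad = a0 36 36.
Inner input = a0 36 36 ∥ ab 0a.
Inner hash: XOR a0⊕36⊕36⊕ab⊕0a = 01.

01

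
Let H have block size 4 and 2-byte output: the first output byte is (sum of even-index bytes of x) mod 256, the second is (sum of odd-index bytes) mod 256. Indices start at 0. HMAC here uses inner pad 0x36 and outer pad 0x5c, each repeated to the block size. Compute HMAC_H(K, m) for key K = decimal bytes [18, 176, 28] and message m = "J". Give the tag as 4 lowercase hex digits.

Key decimal bytes [18, 176, 28] = 12 b0 1c is 3 bytes ≤ B = 4; zero-pad to 4 bytes: K' = 12 b0 1c 00.
K' ⊕ ipad = 24 86 2a 36.  K' ⊕ opad = 4e ec 40 5c.
Inner input = (K'⊕ipad) ∥ m = 24 86 2a 36 ∥ 4a.
Inner hash: even-index sum = 152 mod 256 = 152; odd-index sum = 188 mod 256 = 188 → 98 bc.
Outer input = (K'⊕opad) ∥ inner = 4e ec 40 5c ∥ 98 bc.
Outer hash (tag): even-index sum = 294 mod 256 = 38; odd-index sum = 516 mod 256 = 4 → 26 04.

2604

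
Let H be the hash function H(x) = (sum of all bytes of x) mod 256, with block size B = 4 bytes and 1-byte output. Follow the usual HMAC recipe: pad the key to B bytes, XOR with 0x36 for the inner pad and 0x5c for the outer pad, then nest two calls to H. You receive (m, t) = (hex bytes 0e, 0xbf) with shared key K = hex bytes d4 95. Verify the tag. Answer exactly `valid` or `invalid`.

Key hex bytes d4 95 is 2 bytes ≤ B = 4; zero-pad to 4 bytes: K' = d4 95 00 00.
K' ⊕ ipad = e2 a3 36 36; K' ⊕ opad = 88 c9 5c 5c.
Inner hash: sum = 226+163+54+54+14 = 511; mod 256 = 255 → ff.
Outer hash (recomputed tag): sum = 136+201+92+92+255 = 776; mod 256 = 8 → 08.
Recomputed tag = 08; claimed = bf → mismatch.

invalid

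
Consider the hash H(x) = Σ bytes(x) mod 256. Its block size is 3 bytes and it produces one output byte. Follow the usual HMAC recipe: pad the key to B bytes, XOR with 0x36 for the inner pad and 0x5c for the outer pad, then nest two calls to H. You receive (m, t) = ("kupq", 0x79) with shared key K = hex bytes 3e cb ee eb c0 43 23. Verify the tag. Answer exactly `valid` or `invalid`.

invalid

Key hex bytes 3e cb ee eb c0 43 23 is 7 bytes > B = 3, so hash it first: H(key) = 08, then zero-pad to 3 bytes: K' = 08 00 00.
K' ⊕ ipad = 3e 36 36; K' ⊕ opad = 54 5c 5c.
Inner hash: sum = 62+54+54+107+117+112+113 = 619; mod 256 = 107 → 6b.
Outer hash (recomputed tag): sum = 84+92+92+107 = 375; mod 256 = 119 → 77.
Recomputed tag = 77; claimed = 79 → mismatch.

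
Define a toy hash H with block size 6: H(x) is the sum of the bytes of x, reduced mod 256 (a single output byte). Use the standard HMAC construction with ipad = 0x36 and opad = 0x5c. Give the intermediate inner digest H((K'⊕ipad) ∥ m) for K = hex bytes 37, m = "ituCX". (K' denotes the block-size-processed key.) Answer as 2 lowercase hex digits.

Key hex bytes 37 is 1 byte ≤ B = 6; zero-pad to 6 bytes: K' = 37 00 00 00 00 00.
K' ⊕ ipad = 01 36 36 36 36 36.
Inner input = 01 36 36 36 36 36 ∥ 69 74 75 43 58.
Inner hash: sum = 1+54+54+54+54+54+105+116+117+67+88 = 764; mod 256 = 252 → fc.

fc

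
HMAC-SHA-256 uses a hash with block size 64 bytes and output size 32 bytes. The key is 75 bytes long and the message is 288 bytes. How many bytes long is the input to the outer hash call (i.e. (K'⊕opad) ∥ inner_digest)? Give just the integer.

96

Key is 75 > 64 bytes, so it is hashed to 32 bytes then zero-padded to 64: |K'| = 64.
Outer input = (K'⊕opad) ∥ H(inner) → 64 + 32 = 96 bytes.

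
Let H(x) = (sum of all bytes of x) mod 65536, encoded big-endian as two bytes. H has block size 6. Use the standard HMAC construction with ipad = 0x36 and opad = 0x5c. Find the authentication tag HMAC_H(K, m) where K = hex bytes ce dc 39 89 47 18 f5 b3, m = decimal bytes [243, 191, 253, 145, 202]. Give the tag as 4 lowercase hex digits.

Key hex bytes ce dc 39 89 47 18 f5 b3 is 8 bytes > B = 6, so hash it first: H(key) = 04 73, then zero-pad to 6 bytes: K' = 04 73 00 00 00 00.
K' ⊕ ipad = 32 45 36 36 36 36.  K' ⊕ opad = 58 2f 5c 5c 5c 5c.
Inner input = (K'⊕ipad) ∥ m = 32 45 36 36 36 36 ∥ f3 bf fd 91 ca.
Inner hash: sum = 50+69+54+54+54+54+243+191+253+145+202 = 1369 → 05 59.
Outer input = (K'⊕opad) ∥ inner = 58 2f 5c 5c 5c 5c ∥ 05 59.
Outer hash (tag): sum = 88+47+92+92+92+92+5+89 = 597 → 02 55.

0255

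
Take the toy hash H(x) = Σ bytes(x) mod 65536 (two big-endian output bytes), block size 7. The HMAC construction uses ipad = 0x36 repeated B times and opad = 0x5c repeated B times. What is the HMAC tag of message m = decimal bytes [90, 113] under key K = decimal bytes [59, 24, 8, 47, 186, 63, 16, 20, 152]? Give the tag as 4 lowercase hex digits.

02a5

Key decimal bytes [59, 24, 8, 47, 186, 63, 16, 20, 152] = 3b 18 08 2f ba 3f 10 14 98 is 9 bytes > B = 7, so hash it first: H(key) = 02 3f, then zero-pad to 7 bytes: K' = 02 3f 00 00 00 00 00.
K' ⊕ ipad = 34 09 36 36 36 36 36.  K' ⊕ opad = 5e 63 5c 5c 5c 5c 5c.
Inner input = (K'⊕ipad) ∥ m = 34 09 36 36 36 36 36 ∥ 5a 71.
Inner hash: sum = 52+9+54+54+54+54+54+90+113 = 534 → 02 16.
Outer input = (K'⊕opad) ∥ inner = 5e 63 5c 5c 5c 5c 5c ∥ 02 16.
Outer hash (tag): sum = 94+99+92+92+92+92+92+2+22 = 677 → 02 a5.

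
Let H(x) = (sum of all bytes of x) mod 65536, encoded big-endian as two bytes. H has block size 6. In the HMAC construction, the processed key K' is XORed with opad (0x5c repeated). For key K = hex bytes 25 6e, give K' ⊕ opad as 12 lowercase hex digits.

Key hex bytes 25 6e is 2 bytes ≤ B = 6; zero-pad to 6 bytes: K' = 25 6e 00 00 00 00.
XOR each byte with 0x5c: 25⊕5c=79, 6e⊕5c=32, 00⊕5c=5c, 00⊕5c=5c, 00⊕5c=5c, 00⊕5c=5c.

79325c5c5c5c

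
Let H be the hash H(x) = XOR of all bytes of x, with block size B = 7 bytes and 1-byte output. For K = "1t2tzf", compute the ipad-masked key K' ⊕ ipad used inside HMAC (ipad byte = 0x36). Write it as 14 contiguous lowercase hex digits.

074204424c5036

Key "1t2tzf" = 31 74 32 74 7a 66 is 6 bytes ≤ B = 7; zero-pad to 7 bytes: K' = 31 74 32 74 7a 66 00.
XOR each byte with 0x36: 31⊕36=07, 74⊕36=42, 32⊕36=04, 74⊕36=42, 7a⊕36=4c, 66⊕36=50, 00⊕36=36.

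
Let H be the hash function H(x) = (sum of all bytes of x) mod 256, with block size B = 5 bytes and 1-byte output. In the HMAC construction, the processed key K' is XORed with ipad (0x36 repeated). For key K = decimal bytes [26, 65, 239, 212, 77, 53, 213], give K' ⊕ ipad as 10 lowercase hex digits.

Key decimal bytes [26, 65, 239, 212, 77, 53, 213] = 1a 41 ef d4 4d 35 d5 is 7 bytes > B = 5, so hash it first: H(key) = 75, then zero-pad to 5 bytes: K' = 75 00 00 00 00.
XOR each byte with 0x36: 75⊕36=43, 00⊕36=36, 00⊕36=36, 00⊕36=36, 00⊕36=36.

4336363636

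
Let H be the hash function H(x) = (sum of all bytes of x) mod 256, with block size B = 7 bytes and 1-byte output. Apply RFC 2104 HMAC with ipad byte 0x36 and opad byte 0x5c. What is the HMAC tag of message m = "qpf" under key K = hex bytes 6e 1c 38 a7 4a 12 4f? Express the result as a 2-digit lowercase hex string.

c9

Key hex bytes 6e 1c 38 a7 4a 12 4f is exactly B = 7 bytes: K' = 6e 1c 38 a7 4a 12 4f.
K' ⊕ ipad = 58 2a 0e 91 7c 24 79.  K' ⊕ opad = 32 40 64 fb 16 4e 13.
Inner input = (K'⊕ipad) ∥ m = 58 2a 0e 91 7c 24 79 ∥ 71 70 66.
Inner hash: sum = 88+42+14+145+124+36+121+113+112+102 = 897; mod 256 = 129 → 81.
Outer input = (K'⊕opad) ∥ inner = 32 40 64 fb 16 4e 13 ∥ 81.
Outer hash (tag): sum = 50+64+100+251+22+78+19+129 = 713; mod 256 = 201 → c9.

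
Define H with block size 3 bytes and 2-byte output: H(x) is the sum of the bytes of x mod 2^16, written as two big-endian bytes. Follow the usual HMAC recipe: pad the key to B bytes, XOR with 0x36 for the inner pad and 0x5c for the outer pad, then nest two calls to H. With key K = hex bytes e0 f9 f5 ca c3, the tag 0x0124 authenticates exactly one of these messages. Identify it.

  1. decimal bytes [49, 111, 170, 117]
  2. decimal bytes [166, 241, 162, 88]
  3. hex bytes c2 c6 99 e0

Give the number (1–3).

Key hex bytes e0 f9 f5 ca c3 is 5 bytes > B = 3, so hash it first: H(key) = 04 5b, then zero-pad to 3 bytes: K' = 04 5b 00.
K' ⊕ ipad = 32 6d 36; K' ⊕ opad = 58 07 5c.
m1: inner = H(32 6d 36 31 6f aa 75) = 02 94; tag = H(58 07 5c 02 94) = 0151
m2: inner = H(32 6d 36 a6 f1 a2 58) = 03 66; tag = H(58 07 5c 03 66) = 0124 ← matches
m3: inner = H(32 6d 36 c2 c6 99 e0) = 03 d6; tag = H(58 07 5c 03 d6) = 0194

2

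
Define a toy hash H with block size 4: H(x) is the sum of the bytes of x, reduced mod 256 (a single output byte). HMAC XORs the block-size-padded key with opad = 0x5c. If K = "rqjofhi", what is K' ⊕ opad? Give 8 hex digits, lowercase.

af5c5c5c

Key "rqjofhi" = 72 71 6a 6f 66 68 69 is 7 bytes > B = 4, so hash it first: H(key) = f3, then zero-pad to 4 bytes: K' = f3 00 00 00.
XOR each byte with 0x5c: f3⊕5c=af, 00⊕5c=5c, 00⊕5c=5c, 00⊕5c=5c.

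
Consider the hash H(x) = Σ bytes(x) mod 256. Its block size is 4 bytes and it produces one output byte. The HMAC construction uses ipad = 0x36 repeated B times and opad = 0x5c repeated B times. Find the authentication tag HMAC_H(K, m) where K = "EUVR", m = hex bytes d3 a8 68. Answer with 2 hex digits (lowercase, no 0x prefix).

Key "EUVR" = 45 55 56 52 is exactly B = 4 bytes: K' = 45 55 56 52.
K' ⊕ ipad = 73 63 60 64.  K' ⊕ opad = 19 09 0a 0e.
Inner input = (K'⊕ipad) ∥ m = 73 63 60 64 ∥ d3 a8 68.
Inner hash: sum = 115+99+96+100+211+168+104 = 893; mod 256 = 125 → 7d.
Outer input = (K'⊕opad) ∥ inner = 19 09 0a 0e ∥ 7d.
Outer hash (tag): sum = 25+9+10+14+125 = 183 → b7.

b7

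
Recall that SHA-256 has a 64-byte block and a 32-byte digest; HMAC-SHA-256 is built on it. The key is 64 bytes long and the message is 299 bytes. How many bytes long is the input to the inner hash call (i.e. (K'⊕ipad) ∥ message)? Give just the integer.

Key is 64 ≤ 64 bytes, zero-padded: |K'| = 64.
Inner input = (K'⊕ipad) ∥ m → 64 + 299 = 363 bytes.

363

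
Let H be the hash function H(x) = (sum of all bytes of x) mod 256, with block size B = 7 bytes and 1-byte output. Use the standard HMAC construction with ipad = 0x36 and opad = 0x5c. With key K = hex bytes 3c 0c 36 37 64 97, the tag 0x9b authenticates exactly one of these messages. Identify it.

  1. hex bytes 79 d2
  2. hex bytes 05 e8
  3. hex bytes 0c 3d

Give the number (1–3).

Key hex bytes 3c 0c 36 37 64 97 is 6 bytes ≤ B = 7; zero-pad to 7 bytes: K' = 3c 0c 36 37 64 97 00.
K' ⊕ ipad = 0a 3a 00 01 52 a1 36; K' ⊕ opad = 60 50 6a 6b 38 cb 5c.
m1: inner = H(0a 3a 00 01 52 a1 36 79 d2) = b9; tag = H(60 50 6a 6b 38 cb 5c b9) = 9d
m2: inner = H(0a 3a 00 01 52 a1 36 05 e8) = 5b; tag = H(60 50 6a 6b 38 cb 5c 5b) = 3f
m3: inner = H(0a 3a 00 01 52 a1 36 0c 3d) = b7; tag = H(60 50 6a 6b 38 cb 5c b7) = 9b ← matches

3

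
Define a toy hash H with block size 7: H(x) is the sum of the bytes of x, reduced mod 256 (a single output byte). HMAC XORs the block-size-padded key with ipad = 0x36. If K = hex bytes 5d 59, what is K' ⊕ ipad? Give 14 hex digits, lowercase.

Key hex bytes 5d 59 is 2 bytes ≤ B = 7; zero-pad to 7 bytes: K' = 5d 59 00 00 00 00 00.
XOR each byte with 0x36: 5d⊕36=6b, 59⊕36=6f, 00⊕36=36, 00⊕36=36, 00⊕36=36, 00⊕36=36, 00⊕36=36.

6b6f3636363636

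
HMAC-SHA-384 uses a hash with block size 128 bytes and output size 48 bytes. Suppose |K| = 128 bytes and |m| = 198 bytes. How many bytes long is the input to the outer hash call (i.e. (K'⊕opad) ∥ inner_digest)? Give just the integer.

Key is 128 ≤ 128 bytes, zero-padded: |K'| = 128.
Outer input = (K'⊕opad) ∥ H(inner) → 128 + 48 = 176 bytes.

176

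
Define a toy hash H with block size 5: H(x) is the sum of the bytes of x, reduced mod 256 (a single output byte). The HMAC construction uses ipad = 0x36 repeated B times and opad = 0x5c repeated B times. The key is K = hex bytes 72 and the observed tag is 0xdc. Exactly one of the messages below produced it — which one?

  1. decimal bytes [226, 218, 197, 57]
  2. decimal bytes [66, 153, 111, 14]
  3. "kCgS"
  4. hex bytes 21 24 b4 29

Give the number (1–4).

Key hex bytes 72 is 1 byte ≤ B = 5; zero-pad to 5 bytes: K' = 72 00 00 00 00.
K' ⊕ ipad = 44 36 36 36 36; K' ⊕ opad = 2e 5c 5c 5c 5c.
m1: inner = H(44 36 36 36 36 e2 da c5 39) = d6; tag = H(2e 5c 5c 5c 5c d6) = 74
m2: inner = H(44 36 36 36 36 42 99 6f 0e) = 74; tag = H(2e 5c 5c 5c 5c 74) = 12
m3: inner = H(44 36 36 36 36 6b 43 67 53) = 84; tag = H(2e 5c 5c 5c 5c 84) = 22
m4: inner = H(44 36 36 36 36 21 24 b4 29) = 3e; tag = H(2e 5c 5c 5c 5c 3e) = dc ← matches

4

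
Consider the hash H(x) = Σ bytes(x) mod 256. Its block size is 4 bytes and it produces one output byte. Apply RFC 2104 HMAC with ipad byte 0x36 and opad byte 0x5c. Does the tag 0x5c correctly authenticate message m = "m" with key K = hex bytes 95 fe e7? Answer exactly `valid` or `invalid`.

Key hex bytes 95 fe e7 is 3 bytes ≤ B = 4; zero-pad to 4 bytes: K' = 95 fe e7 00.
K' ⊕ ipad = a3 c8 d1 36; K' ⊕ opad = c9 a2 bb 5c.
Inner hash: sum = 163+200+209+54+109 = 735; mod 256 = 223 → df.
Outer hash (recomputed tag): sum = 201+162+187+92+223 = 865; mod 256 = 97 → 61.
Recomputed tag = 61; claimed = 5c → mismatch.

invalid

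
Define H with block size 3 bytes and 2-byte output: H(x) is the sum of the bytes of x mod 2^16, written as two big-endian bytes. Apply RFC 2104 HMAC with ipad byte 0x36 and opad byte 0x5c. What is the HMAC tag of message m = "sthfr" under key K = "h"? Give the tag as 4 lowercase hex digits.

01df

Key "h" = 68 is 1 byte ≤ B = 3; zero-pad to 3 bytes: K' = 68 00 00.
K' ⊕ ipad = 5e 36 36.  K' ⊕ opad = 34 5c 5c.
Inner input = (K'⊕ipad) ∥ m = 5e 36 36 ∥ 73 74 68 66 72.
Inner hash: sum = 94+54+54+115+116+104+102+114 = 753 → 02 f1.
Outer input = (K'⊕opad) ∥ inner = 34 5c 5c ∥ 02 f1.
Outer hash (tag): sum = 52+92+92+2+241 = 479 → 01 df.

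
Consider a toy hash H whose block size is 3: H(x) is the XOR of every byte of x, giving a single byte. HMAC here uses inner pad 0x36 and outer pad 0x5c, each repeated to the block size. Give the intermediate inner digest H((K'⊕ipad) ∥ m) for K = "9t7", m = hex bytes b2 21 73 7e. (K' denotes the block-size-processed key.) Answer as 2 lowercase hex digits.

Key "9t7" = 39 74 37 is exactly B = 3 bytes: K' = 39 74 37.
K' ⊕ ipad = 0f 42 01.
Inner input = 0f 42 01 ∥ b2 21 73 7e.
Inner hash: XOR 0f⊕42⊕01⊕b2⊕21⊕73⊕7e = d2.

d2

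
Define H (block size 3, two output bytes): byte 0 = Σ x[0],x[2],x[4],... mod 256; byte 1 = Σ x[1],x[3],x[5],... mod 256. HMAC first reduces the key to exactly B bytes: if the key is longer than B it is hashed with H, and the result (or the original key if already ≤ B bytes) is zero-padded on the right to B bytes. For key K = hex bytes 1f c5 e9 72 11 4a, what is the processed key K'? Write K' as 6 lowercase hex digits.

|K| = 6 > B = 3, so first hash the key.
H(K): even-index sum = 281 mod 256 = 25; odd-index sum = 385 mod 256 = 129 → 19 81.
Zero-pad H(K) = 19 81 to 3 bytes: K' = 19 81 00.

198100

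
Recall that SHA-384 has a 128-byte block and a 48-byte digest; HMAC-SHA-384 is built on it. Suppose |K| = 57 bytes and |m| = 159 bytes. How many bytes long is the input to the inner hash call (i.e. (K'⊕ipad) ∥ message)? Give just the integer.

287

Key is 57 ≤ 128 bytes, zero-padded: |K'| = 128.
Inner input = (K'⊕ipad) ∥ m → 128 + 159 = 287 bytes.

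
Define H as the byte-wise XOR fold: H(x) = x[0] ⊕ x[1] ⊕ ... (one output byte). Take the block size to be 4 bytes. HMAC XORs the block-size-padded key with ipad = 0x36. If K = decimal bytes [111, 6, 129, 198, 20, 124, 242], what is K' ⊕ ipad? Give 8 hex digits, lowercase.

Key decimal bytes [111, 6, 129, 198, 20, 124, 242] = 6f 06 81 c6 14 7c f2 is 7 bytes > B = 4, so hash it first: H(key) = b4, then zero-pad to 4 bytes: K' = b4 00 00 00.
XOR each byte with 0x36: b4⊕36=82, 00⊕36=36, 00⊕36=36, 00⊕36=36.

82363636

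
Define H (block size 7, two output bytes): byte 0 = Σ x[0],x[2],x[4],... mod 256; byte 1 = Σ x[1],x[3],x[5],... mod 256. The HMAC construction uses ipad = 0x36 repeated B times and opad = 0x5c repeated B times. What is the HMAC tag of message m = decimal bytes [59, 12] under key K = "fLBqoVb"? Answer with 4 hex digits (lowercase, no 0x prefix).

Key "fLBqoVb" = 66 4c 42 71 6f 56 62 is exactly B = 7 bytes: K' = 66 4c 42 71 6f 56 62.
K' ⊕ ipad = 50 7a 74 47 59 60 54.  K' ⊕ opad = 3a 10 1e 2d 33 0a 3e.
Inner input = (K'⊕ipad) ∥ m = 50 7a 74 47 59 60 54 ∥ 3b 0c.
Inner hash: even-index sum = 381 mod 256 = 125; odd-index sum = 348 mod 256 = 92 → 7d 5c.
Outer input = (K'⊕opad) ∥ inner = 3a 10 1e 2d 33 0a 3e ∥ 7d 5c.
Outer hash (tag): even-index sum = 293 mod 256 = 37; odd-index sum = 196 mod 256 = 196 → 25 c4.

25c4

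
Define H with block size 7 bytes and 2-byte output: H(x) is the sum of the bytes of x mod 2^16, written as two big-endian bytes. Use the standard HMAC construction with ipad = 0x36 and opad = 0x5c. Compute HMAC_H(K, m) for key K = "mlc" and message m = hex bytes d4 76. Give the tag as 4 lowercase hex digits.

023f

Key "mlc" = 6d 6c 63 is 3 bytes ≤ B = 7; zero-pad to 7 bytes: K' = 6d 6c 63 00 00 00 00.
K' ⊕ ipad = 5b 5a 55 36 36 36 36.  K' ⊕ opad = 31 30 3f 5c 5c 5c 5c.
Inner input = (K'⊕ipad) ∥ m = 5b 5a 55 36 36 36 36 ∥ d4 76.
Inner hash: sum = 91+90+85+54+54+54+54+212+118 = 812 → 03 2c.
Outer input = (K'⊕opad) ∥ inner = 31 30 3f 5c 5c 5c 5c ∥ 03 2c.
Outer hash (tag): sum = 49+48+63+92+92+92+92+3+44 = 575 → 02 3f.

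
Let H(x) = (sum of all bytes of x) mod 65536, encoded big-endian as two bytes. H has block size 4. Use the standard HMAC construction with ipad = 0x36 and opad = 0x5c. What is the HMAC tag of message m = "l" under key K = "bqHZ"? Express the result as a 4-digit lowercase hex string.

0177

Key "bqHZ" = 62 71 48 5a is exactly B = 4 bytes: K' = 62 71 48 5a.
K' ⊕ ipad = 54 47 7e 6c.  K' ⊕ opad = 3e 2d 14 06.
Inner input = (K'⊕ipad) ∥ m = 54 47 7e 6c ∥ 6c.
Inner hash: sum = 84+71+126+108+108 = 497 → 01 f1.
Outer input = (K'⊕opad) ∥ inner = 3e 2d 14 06 ∥ 01 f1.
Outer hash (tag): sum = 62+45+20+6+1+241 = 375 → 01 77.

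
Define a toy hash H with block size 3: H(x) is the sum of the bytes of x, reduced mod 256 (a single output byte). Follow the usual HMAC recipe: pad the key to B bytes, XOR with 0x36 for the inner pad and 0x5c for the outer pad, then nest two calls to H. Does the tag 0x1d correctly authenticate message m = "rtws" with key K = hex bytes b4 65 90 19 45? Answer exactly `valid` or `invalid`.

invalid

Key hex bytes b4 65 90 19 45 is 5 bytes > B = 3, so hash it first: H(key) = 07, then zero-pad to 3 bytes: K' = 07 00 00.
K' ⊕ ipad = 31 36 36; K' ⊕ opad = 5b 5c 5c.
Inner hash: sum = 49+54+54+114+116+119+115 = 621; mod 256 = 109 → 6d.
Outer hash (recomputed tag): sum = 91+92+92+109 = 384; mod 256 = 128 → 80.
Recomputed tag = 80; claimed = 1d → mismatch.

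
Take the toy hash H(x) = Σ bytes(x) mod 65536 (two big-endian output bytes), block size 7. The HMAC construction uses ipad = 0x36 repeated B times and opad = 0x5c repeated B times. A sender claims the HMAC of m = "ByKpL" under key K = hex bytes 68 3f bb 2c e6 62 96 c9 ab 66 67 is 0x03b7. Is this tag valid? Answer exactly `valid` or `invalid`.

Key hex bytes 68 3f bb 2c e6 62 96 c9 ab 66 67 is 11 bytes > B = 7, so hash it first: H(key) = 05 ad, then zero-pad to 7 bytes: K' = 05 ad 00 00 00 00 00.
K' ⊕ ipad = 33 9b 36 36 36 36 36; K' ⊕ opad = 59 f1 5c 5c 5c 5c 5c.
Inner hash: sum = 51+155+54+54+54+54+54+66+121+75+112+76 = 926 → 03 9e.
Outer hash (recomputed tag): sum = 89+241+92+92+92+92+92+3+158 = 951 → 03 b7.
Recomputed tag = 03b7; claimed = 03b7 → match.

valid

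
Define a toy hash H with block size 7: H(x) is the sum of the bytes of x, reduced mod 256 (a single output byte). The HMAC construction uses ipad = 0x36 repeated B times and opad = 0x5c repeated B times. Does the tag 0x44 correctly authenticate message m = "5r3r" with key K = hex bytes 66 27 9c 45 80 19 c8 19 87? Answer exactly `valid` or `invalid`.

valid

Key hex bytes 66 27 9c 45 80 19 c8 19 87 is 9 bytes > B = 7, so hash it first: H(key) = 6f, then zero-pad to 7 bytes: K' = 6f 00 00 00 00 00 00.
K' ⊕ ipad = 59 36 36 36 36 36 36; K' ⊕ opad = 33 5c 5c 5c 5c 5c 5c.
Inner hash: sum = 89+54+54+54+54+54+54+53+114+51+114 = 745; mod 256 = 233 → e9.
Outer hash (recomputed tag): sum = 51+92+92+92+92+92+92+233 = 836; mod 256 = 68 → 44.
Recomputed tag = 44; claimed = 44 → match.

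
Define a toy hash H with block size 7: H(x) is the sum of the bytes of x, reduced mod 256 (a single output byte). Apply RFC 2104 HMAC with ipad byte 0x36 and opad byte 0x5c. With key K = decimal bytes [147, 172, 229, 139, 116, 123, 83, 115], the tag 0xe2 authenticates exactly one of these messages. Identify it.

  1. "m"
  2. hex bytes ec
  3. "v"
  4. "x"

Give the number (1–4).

2

Key decimal bytes [147, 172, 229, 139, 116, 123, 83, 115] = 93 ac e5 8b 74 7b 53 73 is 8 bytes > B = 7, so hash it first: H(key) = 64, then zero-pad to 7 bytes: K' = 64 00 00 00 00 00 00.
K' ⊕ ipad = 52 36 36 36 36 36 36; K' ⊕ opad = 38 5c 5c 5c 5c 5c 5c.
m1: inner = H(52 36 36 36 36 36 36 6d) = 03; tag = H(38 5c 5c 5c 5c 5c 5c 03) = 63
m2: inner = H(52 36 36 36 36 36 36 ec) = 82; tag = H(38 5c 5c 5c 5c 5c 5c 82) = e2 ← matches
m3: inner = H(52 36 36 36 36 36 36 76) = 0c; tag = H(38 5c 5c 5c 5c 5c 5c 0c) = 6c
m4: inner = H(52 36 36 36 36 36 36 78) = 0e; tag = H(38 5c 5c 5c 5c 5c 5c 0e) = 6e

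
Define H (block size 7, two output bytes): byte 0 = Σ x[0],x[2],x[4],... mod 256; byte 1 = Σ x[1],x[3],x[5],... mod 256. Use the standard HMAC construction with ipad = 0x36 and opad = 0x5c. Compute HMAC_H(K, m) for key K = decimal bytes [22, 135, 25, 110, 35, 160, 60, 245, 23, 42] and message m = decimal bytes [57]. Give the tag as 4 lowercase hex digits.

Key decimal bytes [22, 135, 25, 110, 35, 160, 60, 245, 23, 42] = 16 87 19 6e 23 a0 3c f5 17 2a is 10 bytes > B = 7, so hash it first: H(key) = a5 b4, then zero-pad to 7 bytes: K' = a5 b4 00 00 00 00 00.
K' ⊕ ipad = 93 82 36 36 36 36 36.  K' ⊕ opad = f9 e8 5c 5c 5c 5c 5c.
Inner input = (K'⊕ipad) ∥ m = 93 82 36 36 36 36 36 ∥ 39.
Inner hash: even-index sum = 309 mod 256 = 53; odd-index sum = 295 mod 256 = 39 → 35 27.
Outer input = (K'⊕opad) ∥ inner = f9 e8 5c 5c 5c 5c 5c ∥ 35 27.
Outer hash (tag): even-index sum = 564 mod 256 = 52; odd-index sum = 469 mod 256 = 213 → 34 d5.

34d5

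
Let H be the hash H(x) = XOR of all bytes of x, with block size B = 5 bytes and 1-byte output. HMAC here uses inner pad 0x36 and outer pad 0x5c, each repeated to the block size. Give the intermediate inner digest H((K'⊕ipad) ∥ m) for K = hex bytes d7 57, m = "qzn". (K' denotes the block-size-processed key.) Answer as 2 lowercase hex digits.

d3

Key hex bytes d7 57 is 2 bytes ≤ B = 5; zero-pad to 5 bytes: K' = d7 57 00 00 00.
K' ⊕ ipad = e1 61 36 36 36.
Inner input = e1 61 36 36 36 ∥ 71 7a 6e.
Inner hash: XOR e1⊕61⊕36⊕36⊕36⊕71⊕7a⊕6e = d3.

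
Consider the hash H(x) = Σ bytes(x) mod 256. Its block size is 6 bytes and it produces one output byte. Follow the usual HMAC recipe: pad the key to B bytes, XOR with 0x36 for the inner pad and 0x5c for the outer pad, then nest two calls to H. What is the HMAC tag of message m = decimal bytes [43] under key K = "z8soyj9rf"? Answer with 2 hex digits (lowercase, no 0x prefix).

97

Key "z8soyj9rf" = 7a 38 73 6f 79 6a 39 72 66 is 9 bytes > B = 6, so hash it first: H(key) = 88, then zero-pad to 6 bytes: K' = 88 00 00 00 00 00.
K' ⊕ ipad = be 36 36 36 36 36.  K' ⊕ opad = d4 5c 5c 5c 5c 5c.
Inner input = (K'⊕ipad) ∥ m = be 36 36 36 36 36 ∥ 2b.
Inner hash: sum = 190+54+54+54+54+54+43 = 503; mod 256 = 247 → f7.
Outer input = (K'⊕opad) ∥ inner = d4 5c 5c 5c 5c 5c ∥ f7.
Outer hash (tag): sum = 212+92+92+92+92+92+247 = 919; mod 256 = 151 → 97.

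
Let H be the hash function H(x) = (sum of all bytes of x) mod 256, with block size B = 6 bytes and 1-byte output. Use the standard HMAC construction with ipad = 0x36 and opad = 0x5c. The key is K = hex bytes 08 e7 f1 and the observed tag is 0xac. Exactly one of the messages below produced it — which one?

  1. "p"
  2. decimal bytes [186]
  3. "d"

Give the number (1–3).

3

Key hex bytes 08 e7 f1 is 3 bytes ≤ B = 6; zero-pad to 6 bytes: K' = 08 e7 f1 00 00 00.
K' ⊕ ipad = 3e d1 c7 36 36 36; K' ⊕ opad = 54 bb ad 5c 5c 5c.
m1: inner = H(3e d1 c7 36 36 36 70) = e8; tag = H(54 bb ad 5c 5c 5c e8) = b8
m2: inner = H(3e d1 c7 36 36 36 ba) = 32; tag = H(54 bb ad 5c 5c 5c 32) = 02
m3: inner = H(3e d1 c7 36 36 36 64) = dc; tag = H(54 bb ad 5c 5c 5c dc) = ac ← matches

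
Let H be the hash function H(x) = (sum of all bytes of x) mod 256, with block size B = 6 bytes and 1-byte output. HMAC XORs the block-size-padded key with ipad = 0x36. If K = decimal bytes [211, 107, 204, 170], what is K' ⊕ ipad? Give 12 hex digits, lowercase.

Key decimal bytes [211, 107, 204, 170] = d3 6b cc aa is 4 bytes ≤ B = 6; zero-pad to 6 bytes: K' = d3 6b cc aa 00 00.
XOR each byte with 0x36: d3⊕36=e5, 6b⊕36=5d, cc⊕36=fa, aa⊕36=9c, 00⊕36=36, 00⊕36=36.

e55dfa9c3636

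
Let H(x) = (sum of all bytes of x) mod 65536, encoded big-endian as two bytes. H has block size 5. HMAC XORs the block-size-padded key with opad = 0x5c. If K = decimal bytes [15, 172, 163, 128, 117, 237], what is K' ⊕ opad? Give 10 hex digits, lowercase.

5f1c5c5c5c

Key decimal bytes [15, 172, 163, 128, 117, 237] = 0f ac a3 80 75 ed is 6 bytes > B = 5, so hash it first: H(key) = 03 40, then zero-pad to 5 bytes: K' = 03 40 00 00 00.
XOR each byte with 0x5c: 03⊕5c=5f, 40⊕5c=1c, 00⊕5c=5c, 00⊕5c=5c, 00⊕5c=5c.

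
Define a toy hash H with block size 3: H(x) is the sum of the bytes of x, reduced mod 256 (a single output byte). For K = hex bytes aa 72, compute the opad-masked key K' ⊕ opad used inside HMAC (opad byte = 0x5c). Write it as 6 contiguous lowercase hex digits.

f62e5c

Key hex bytes aa 72 is 2 bytes ≤ B = 3; zero-pad to 3 bytes: K' = aa 72 00.
XOR each byte with 0x5c: aa⊕5c=f6, 72⊕5c=2e, 00⊕5c=5c.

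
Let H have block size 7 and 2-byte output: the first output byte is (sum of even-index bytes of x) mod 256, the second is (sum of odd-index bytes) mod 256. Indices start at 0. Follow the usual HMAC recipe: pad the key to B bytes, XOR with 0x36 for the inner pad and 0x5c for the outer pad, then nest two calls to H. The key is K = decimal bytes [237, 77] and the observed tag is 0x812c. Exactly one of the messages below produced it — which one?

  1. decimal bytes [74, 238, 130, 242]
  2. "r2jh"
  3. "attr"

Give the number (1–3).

Key decimal bytes [237, 77] = ed 4d is 2 bytes ≤ B = 7; zero-pad to 7 bytes: K' = ed 4d 00 00 00 00 00.
K' ⊕ ipad = db 7b 36 36 36 36 36; K' ⊕ opad = b1 11 5c 5c 5c 5c 5c.
m1: inner = H(db 7b 36 36 36 36 36 4a ee 82 f2) = 5d b3; tag = H(b1 11 5c 5c 5c 5c 5c 5d b3) = 7826
m2: inner = H(db 7b 36 36 36 36 36 72 32 6a 68) = 17 c3; tag = H(b1 11 5c 5c 5c 5c 5c 17 c3) = 88e0
m3: inner = H(db 7b 36 36 36 36 36 61 74 74 72) = 63 bc; tag = H(b1 11 5c 5c 5c 5c 5c 63 bc) = 812c ← matches

3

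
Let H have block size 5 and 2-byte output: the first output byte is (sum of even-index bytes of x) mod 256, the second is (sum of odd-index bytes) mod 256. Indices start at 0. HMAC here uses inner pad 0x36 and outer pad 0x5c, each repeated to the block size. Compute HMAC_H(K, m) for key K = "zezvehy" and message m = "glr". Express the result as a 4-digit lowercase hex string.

Key "zezvehy" = 7a 65 7a 76 65 68 79 is 7 bytes > B = 5, so hash it first: H(key) = d2 43, then zero-pad to 5 bytes: K' = d2 43 00 00 00.
K' ⊕ ipad = e4 75 36 36 36.  K' ⊕ opad = 8e 1f 5c 5c 5c.
Inner input = (K'⊕ipad) ∥ m = e4 75 36 36 36 ∥ 67 6c 72.
Inner hash: even-index sum = 444 mod 256 = 188; odd-index sum = 388 mod 256 = 132 → bc 84.
Outer input = (K'⊕opad) ∥ inner = 8e 1f 5c 5c 5c ∥ bc 84.
Outer hash (tag): even-index sum = 458 mod 256 = 202; odd-index sum = 311 mod 256 = 55 → ca 37.

ca37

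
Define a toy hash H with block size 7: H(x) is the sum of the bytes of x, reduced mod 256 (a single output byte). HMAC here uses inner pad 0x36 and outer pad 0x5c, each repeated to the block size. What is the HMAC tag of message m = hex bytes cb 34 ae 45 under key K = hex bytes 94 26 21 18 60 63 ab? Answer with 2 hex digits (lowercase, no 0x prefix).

Key hex bytes 94 26 21 18 60 63 ab is exactly B = 7 bytes: K' = 94 26 21 18 60 63 ab.
K' ⊕ ipad = a2 10 17 2e 56 55 9d.  K' ⊕ opad = c8 7a 7d 44 3c 3f f7.
Inner input = (K'⊕ipad) ∥ m = a2 10 17 2e 56 55 9d ∥ cb 34 ae 45.
Inner hash: sum = 162+16+23+46+86+85+157+203+52+174+69 = 1073; mod 256 = 49 → 31.
Outer input = (K'⊕opad) ∥ inner = c8 7a 7d 44 3c 3f f7 ∥ 31.
Outer hash (tag): sum = 200+122+125+68+60+63+247+49 = 934; mod 256 = 166 → a6.

a6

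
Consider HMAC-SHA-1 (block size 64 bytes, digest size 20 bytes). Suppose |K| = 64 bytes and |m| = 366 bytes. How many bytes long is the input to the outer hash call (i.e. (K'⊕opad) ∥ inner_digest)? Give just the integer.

84

Key is 64 ≤ 64 bytes, zero-padded: |K'| = 64.
Outer input = (K'⊕opad) ∥ H(inner) → 64 + 20 = 84 bytes.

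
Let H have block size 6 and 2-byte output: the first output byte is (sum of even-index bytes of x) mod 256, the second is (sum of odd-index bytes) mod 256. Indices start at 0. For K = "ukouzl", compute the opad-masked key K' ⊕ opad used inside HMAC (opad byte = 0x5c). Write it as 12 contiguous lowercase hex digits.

293733292630

Key "ukouzl" = 75 6b 6f 75 7a 6c is exactly B = 6 bytes: K' = 75 6b 6f 75 7a 6c.
XOR each byte with 0x5c: 75⊕5c=29, 6b⊕5c=37, 6f⊕5c=33, 75⊕5c=29, 7a⊕5c=26, 6c⊕5c=30.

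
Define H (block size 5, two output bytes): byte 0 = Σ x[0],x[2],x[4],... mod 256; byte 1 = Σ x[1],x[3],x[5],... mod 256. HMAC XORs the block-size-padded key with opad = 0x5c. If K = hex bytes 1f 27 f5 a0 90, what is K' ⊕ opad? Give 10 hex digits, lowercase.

Key hex bytes 1f 27 f5 a0 90 is exactly B = 5 bytes: K' = 1f 27 f5 a0 90.
XOR each byte with 0x5c: 1f⊕5c=43, 27⊕5c=7b, f5⊕5c=a9, a0⊕5c=fc, 90⊕5c=cc.

437ba9fccc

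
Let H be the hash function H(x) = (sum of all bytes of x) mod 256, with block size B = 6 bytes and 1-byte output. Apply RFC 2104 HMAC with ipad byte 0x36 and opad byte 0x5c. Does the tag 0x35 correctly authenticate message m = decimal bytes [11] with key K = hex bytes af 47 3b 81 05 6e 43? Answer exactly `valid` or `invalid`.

invalid

Key hex bytes af 47 3b 81 05 6e 43 is 7 bytes > B = 6, so hash it first: H(key) = 68, then zero-pad to 6 bytes: K' = 68 00 00 00 00 00.
K' ⊕ ipad = 5e 36 36 36 36 36; K' ⊕ opad = 34 5c 5c 5c 5c 5c.
Inner hash: sum = 94+54+54+54+54+54+11 = 375; mod 256 = 119 → 77.
Outer hash (recomputed tag): sum = 52+92+92+92+92+92+119 = 631; mod 256 = 119 → 77.
Recomputed tag = 77; claimed = 35 → mismatch.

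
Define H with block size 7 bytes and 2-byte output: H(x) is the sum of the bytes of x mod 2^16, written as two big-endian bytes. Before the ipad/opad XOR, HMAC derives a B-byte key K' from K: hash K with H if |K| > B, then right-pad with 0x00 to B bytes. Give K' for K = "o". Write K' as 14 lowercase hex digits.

Key "o" = 6f is 1 byte ≤ B = 7; zero-pad to 7 bytes: K' = 6f 00 00 00 00 00 00.

6f000000000000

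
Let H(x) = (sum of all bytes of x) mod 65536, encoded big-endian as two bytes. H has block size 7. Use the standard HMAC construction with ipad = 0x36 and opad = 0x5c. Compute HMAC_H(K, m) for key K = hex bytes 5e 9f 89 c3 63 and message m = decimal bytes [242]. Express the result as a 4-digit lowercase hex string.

Key hex bytes 5e 9f 89 c3 63 is 5 bytes ≤ B = 7; zero-pad to 7 bytes: K' = 5e 9f 89 c3 63 00 00.
K' ⊕ ipad = 68 a9 bf f5 55 36 36.  K' ⊕ opad = 02 c3 d5 9f 3f 5c 5c.
Inner input = (K'⊕ipad) ∥ m = 68 a9 bf f5 55 36 36 ∥ f2.
Inner hash: sum = 104+169+191+245+85+54+54+242 = 1144 → 04 78.
Outer input = (K'⊕opad) ∥ inner = 02 c3 d5 9f 3f 5c 5c ∥ 04 78.
Outer hash (tag): sum = 2+195+213+159+63+92+92+4+120 = 940 → 03 ac.

03ac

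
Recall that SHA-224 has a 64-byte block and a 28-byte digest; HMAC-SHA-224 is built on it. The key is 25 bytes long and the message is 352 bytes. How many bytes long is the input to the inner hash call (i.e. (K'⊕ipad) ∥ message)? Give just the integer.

Key is 25 ≤ 64 bytes, zero-padded: |K'| = 64.
Inner input = (K'⊕ipad) ∥ m → 64 + 352 = 416 bytes.

416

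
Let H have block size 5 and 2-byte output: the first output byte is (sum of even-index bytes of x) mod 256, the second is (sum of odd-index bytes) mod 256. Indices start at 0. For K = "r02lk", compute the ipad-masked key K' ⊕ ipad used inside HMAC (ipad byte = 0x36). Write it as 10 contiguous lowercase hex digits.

Key "r02lk" = 72 30 32 6c 6b is exactly B = 5 bytes: K' = 72 30 32 6c 6b.
XOR each byte with 0x36: 72⊕36=44, 30⊕36=06, 32⊕36=04, 6c⊕36=5a, 6b⊕36=5d.

4406045a5d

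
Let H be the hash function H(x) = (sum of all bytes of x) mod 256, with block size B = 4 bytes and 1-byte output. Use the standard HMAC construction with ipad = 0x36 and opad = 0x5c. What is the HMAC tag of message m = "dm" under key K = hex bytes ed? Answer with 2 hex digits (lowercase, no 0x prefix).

Key hex bytes ed is 1 byte ≤ B = 4; zero-pad to 4 bytes: K' = ed 00 00 00.
K' ⊕ ipad = db 36 36 36.  K' ⊕ opad = b1 5c 5c 5c.
Inner input = (K'⊕ipad) ∥ m = db 36 36 36 ∥ 64 6d.
Inner hash: sum = 219+54+54+54+100+109 = 590; mod 256 = 78 → 4e.
Outer input = (K'⊕opad) ∥ inner = b1 5c 5c 5c ∥ 4e.
Outer hash (tag): sum = 177+92+92+92+78 = 531; mod 256 = 19 → 13.

13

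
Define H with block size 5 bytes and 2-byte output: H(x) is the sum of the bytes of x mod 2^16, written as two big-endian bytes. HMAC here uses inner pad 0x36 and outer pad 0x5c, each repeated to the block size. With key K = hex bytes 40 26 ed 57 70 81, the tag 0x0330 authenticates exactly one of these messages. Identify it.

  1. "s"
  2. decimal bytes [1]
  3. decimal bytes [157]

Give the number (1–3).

1

Key hex bytes 40 26 ed 57 70 81 is 6 bytes > B = 5, so hash it first: H(key) = 02 9b, then zero-pad to 5 bytes: K' = 02 9b 00 00 00.
K' ⊕ ipad = 34 ad 36 36 36; K' ⊕ opad = 5e c7 5c 5c 5c.
m1: inner = H(34 ad 36 36 36 73) = 01 f6; tag = H(5e c7 5c 5c 5c 01 f6) = 0330 ← matches
m2: inner = H(34 ad 36 36 36 01) = 01 84; tag = H(5e c7 5c 5c 5c 01 84) = 02be
m3: inner = H(34 ad 36 36 36 9d) = 02 20; tag = H(5e c7 5c 5c 5c 02 20) = 025b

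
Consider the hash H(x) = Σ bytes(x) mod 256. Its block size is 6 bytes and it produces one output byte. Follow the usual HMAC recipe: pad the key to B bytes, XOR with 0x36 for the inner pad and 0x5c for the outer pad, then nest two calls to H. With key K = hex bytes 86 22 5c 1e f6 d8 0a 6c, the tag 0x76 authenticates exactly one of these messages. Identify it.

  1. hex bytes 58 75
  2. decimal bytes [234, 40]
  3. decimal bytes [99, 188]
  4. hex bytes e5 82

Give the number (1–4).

2

Key hex bytes 86 22 5c 1e f6 d8 0a 6c is 8 bytes > B = 6, so hash it first: H(key) = 66, then zero-pad to 6 bytes: K' = 66 00 00 00 00 00.
K' ⊕ ipad = 50 36 36 36 36 36; K' ⊕ opad = 3a 5c 5c 5c 5c 5c.
m1: inner = H(50 36 36 36 36 36 58 75) = 2b; tag = H(3a 5c 5c 5c 5c 5c 2b) = 31
m2: inner = H(50 36 36 36 36 36 ea 28) = 70; tag = H(3a 5c 5c 5c 5c 5c 70) = 76 ← matches
m3: inner = H(50 36 36 36 36 36 63 bc) = 7d; tag = H(3a 5c 5c 5c 5c 5c 7d) = 83
m4: inner = H(50 36 36 36 36 36 e5 82) = c5; tag = H(3a 5c 5c 5c 5c 5c c5) = cb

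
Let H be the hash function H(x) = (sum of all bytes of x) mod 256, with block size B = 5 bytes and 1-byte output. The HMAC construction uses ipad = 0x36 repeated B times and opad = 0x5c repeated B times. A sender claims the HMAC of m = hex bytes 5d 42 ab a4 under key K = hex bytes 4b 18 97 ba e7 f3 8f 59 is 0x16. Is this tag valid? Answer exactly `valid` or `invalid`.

Key hex bytes 4b 18 97 ba e7 f3 8f 59 is 8 bytes > B = 5, so hash it first: H(key) = 76, then zero-pad to 5 bytes: K' = 76 00 00 00 00.
K' ⊕ ipad = 40 36 36 36 36; K' ⊕ opad = 2a 5c 5c 5c 5c.
Inner hash: sum = 64+54+54+54+54+93+66+171+164 = 774; mod 256 = 6 → 06.
Outer hash (recomputed tag): sum = 42+92+92+92+92+6 = 416; mod 256 = 160 → a0.
Recomputed tag = a0; claimed = 16 → mismatch.

invalid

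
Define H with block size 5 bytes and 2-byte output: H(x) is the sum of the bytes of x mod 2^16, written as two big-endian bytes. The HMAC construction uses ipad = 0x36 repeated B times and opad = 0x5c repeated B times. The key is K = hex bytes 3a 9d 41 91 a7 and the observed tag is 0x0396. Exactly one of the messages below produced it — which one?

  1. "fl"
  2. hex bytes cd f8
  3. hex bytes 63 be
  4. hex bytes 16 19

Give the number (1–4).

Key hex bytes 3a 9d 41 91 a7 is exactly B = 5 bytes: K' = 3a 9d 41 91 a7.
K' ⊕ ipad = 0c ab 77 a7 91; K' ⊕ opad = 66 c1 1d cd fb.
m1: inner = H(0c ab 77 a7 91 66 6c) = 03 38; tag = H(66 c1 1d cd fb 03 38) = 0347
m2: inner = H(0c ab 77 a7 91 cd f8) = 04 2b; tag = H(66 c1 1d cd fb 04 2b) = 033b
m3: inner = H(0c ab 77 a7 91 63 be) = 03 87; tag = H(66 c1 1d cd fb 03 87) = 0396 ← matches
m4: inner = H(0c ab 77 a7 91 16 19) = 02 95; tag = H(66 c1 1d cd fb 02 95) = 03a3

3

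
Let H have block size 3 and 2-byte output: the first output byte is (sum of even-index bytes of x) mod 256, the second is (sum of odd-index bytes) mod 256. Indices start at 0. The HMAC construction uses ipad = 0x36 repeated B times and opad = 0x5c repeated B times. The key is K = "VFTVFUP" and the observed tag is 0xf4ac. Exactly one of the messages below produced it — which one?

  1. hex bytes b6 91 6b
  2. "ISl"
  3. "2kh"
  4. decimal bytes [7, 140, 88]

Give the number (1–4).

Key "VFTVFUP" = 56 46 54 56 46 55 50 is 7 bytes > B = 3, so hash it first: H(key) = 40 f1, then zero-pad to 3 bytes: K' = 40 f1 00.
K' ⊕ ipad = 76 c7 36; K' ⊕ opad = 1c ad 5c.
m1: inner = H(76 c7 36 b6 91 6b) = 3d e8; tag = H(1c ad 5c 3d e8) = 60ea
m2: inner = H(76 c7 36 49 53 6c) = ff 7c; tag = H(1c ad 5c ff 7c) = f4ac ← matches
m3: inner = H(76 c7 36 32 6b 68) = 17 61; tag = H(1c ad 5c 17 61) = d9c4
m4: inner = H(76 c7 36 07 8c 58) = 38 26; tag = H(1c ad 5c 38 26) = 9ee5

2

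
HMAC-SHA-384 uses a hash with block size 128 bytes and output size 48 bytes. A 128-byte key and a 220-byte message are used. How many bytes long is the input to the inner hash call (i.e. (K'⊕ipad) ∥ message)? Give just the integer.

348

Key is 128 ≤ 128 bytes, zero-padded: |K'| = 128.
Inner input = (K'⊕ipad) ∥ m → 128 + 220 = 348 bytes.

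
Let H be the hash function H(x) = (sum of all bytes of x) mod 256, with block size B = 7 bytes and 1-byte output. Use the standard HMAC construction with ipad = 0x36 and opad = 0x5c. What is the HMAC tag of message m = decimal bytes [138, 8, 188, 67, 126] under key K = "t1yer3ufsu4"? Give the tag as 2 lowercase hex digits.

e7

Key "t1yer3ufsu4" = 74 31 79 65 72 33 75 66 73 75 34 is 11 bytes > B = 7, so hash it first: H(key) = 1f, then zero-pad to 7 bytes: K' = 1f 00 00 00 00 00 00.
K' ⊕ ipad = 29 36 36 36 36 36 36.  K' ⊕ opad = 43 5c 5c 5c 5c 5c 5c.
Inner input = (K'⊕ipad) ∥ m = 29 36 36 36 36 36 36 ∥ 8a 08 bc 43 7e.
Inner hash: sum = 41+54+54+54+54+54+54+138+8+188+67+126 = 892; mod 256 = 124 → 7c.
Outer input = (K'⊕opad) ∥ inner = 43 5c 5c 5c 5c 5c 5c ∥ 7c.
Outer hash (tag): sum = 67+92+92+92+92+92+92+124 = 743; mod 256 = 231 → e7.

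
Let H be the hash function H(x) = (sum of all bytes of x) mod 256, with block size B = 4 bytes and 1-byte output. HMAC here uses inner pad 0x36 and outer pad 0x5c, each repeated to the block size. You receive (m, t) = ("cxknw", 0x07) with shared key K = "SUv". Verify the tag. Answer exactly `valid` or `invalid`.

valid

Key "SUv" = 53 55 76 is 3 bytes ≤ B = 4; zero-pad to 4 bytes: K' = 53 55 76 00.
K' ⊕ ipad = 65 63 40 36; K' ⊕ opad = 0f 09 2a 5c.
Inner hash: sum = 101+99+64+54+99+120+107+110+119 = 873; mod 256 = 105 → 69.
Outer hash (recomputed tag): sum = 15+9+42+92+105 = 263; mod 256 = 7 → 07.
Recomputed tag = 07; claimed = 07 → match.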